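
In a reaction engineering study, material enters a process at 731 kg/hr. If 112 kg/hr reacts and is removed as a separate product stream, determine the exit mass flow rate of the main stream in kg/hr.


Steady-state mass balance on the main outlet: F_out = F_in - F_removed
F_out = 731 - 112
F_out = 619 kg/hr


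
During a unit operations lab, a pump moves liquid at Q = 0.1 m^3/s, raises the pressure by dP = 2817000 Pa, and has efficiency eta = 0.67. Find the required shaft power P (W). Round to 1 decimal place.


P = Q * dP / eta
P = 0.1 * 2817000 / 0.67
P = 281700.0 / 0.67
P = 420447.8 W


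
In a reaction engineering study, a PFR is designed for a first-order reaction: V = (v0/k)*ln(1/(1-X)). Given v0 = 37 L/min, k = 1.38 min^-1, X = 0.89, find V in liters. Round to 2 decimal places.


V = (v0/k) * ln(1/(1-X))
V = (37/1.38) * ln(1/(1-0.89))
V = 26.811594 * ln(9.090909)
V = 26.811594 * 2.207275
V = 59.18 L


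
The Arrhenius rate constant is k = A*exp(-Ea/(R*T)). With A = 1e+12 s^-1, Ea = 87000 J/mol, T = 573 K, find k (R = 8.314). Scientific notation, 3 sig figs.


k = A * exp(-Ea/(R*T))
k = 1e+12 * exp(-87000 / (8.314 * 573))
k = 1e+12 * exp(-18.262264)
k = 1.17e+04


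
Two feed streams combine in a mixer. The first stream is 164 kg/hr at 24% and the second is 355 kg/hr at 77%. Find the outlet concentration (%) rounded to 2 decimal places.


Mass balance on solute: F1*x1 + F2*x2 = F3*x3
F3 = F1 + F2 = 164 + 355 = 519 kg/hr
x3 = (F1*x1 + F2*x2)/F3
x3 = (164*0.24 + 355*0.77) / 519
x3 = 60.25%


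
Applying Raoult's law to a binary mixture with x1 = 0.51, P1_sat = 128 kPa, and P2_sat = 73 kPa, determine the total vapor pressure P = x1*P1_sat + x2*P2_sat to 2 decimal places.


P = x1*P1_sat + x2*P2_sat
x2 = 1 - x1 = 1 - 0.51 = 0.49
P = 0.51*128 + 0.49*73
P = 65.28 + 35.77
P = 101.05 kPa


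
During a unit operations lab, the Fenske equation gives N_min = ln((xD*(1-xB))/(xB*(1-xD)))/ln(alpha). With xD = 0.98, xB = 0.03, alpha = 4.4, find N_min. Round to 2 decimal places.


N_min = ln((xD*(1-xB))/(xB*(1-xD))) / ln(alpha)
Numerator inside ln: 0.9506 / 0.0006 = 1584.333333
ln(1584.333333) = 7.367919
ln(alpha) = ln(4.4) = 1.481605
N_min = 7.367919 / 1.481605 = 4.97


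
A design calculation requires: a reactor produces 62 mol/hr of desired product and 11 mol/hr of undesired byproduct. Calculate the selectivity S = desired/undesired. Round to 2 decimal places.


S = desired product rate / undesired product rate
S = 62 / 11
S = 5.64


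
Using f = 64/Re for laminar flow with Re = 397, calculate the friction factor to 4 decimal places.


f = 64 / Re
f = 64 / 397
f = 0.1612


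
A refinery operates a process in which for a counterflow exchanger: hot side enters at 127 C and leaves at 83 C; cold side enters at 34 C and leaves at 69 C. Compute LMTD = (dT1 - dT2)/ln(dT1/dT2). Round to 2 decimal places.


dT1 = Th_in - Tc_out = 127 - 69 = 58
dT2 = Th_out - Tc_in = 83 - 34 = 49
LMTD = (dT1 - dT2) / ln(dT1/dT2)
LMTD = (58 - 49) / ln(58/49)
LMTD = 53.37 K


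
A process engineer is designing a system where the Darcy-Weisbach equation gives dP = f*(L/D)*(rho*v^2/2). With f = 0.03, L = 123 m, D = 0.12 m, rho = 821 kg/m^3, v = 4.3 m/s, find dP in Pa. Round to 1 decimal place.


dP = f * (L/D) * (rho*v^2/2)
dP = 0.03 * (123/0.12) * (821*4.3^2/2)
L/D = 1025.0
rho*v^2/2 = 821*18.49/2 = 7590.145
dP = 0.03 * 1025.0 * 7590.145
dP = 233397.0 Pa


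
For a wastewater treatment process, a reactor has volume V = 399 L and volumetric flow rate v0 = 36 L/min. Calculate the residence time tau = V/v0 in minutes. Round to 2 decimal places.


tau = V / v0
tau = 399 / 36
tau = 11.08 min


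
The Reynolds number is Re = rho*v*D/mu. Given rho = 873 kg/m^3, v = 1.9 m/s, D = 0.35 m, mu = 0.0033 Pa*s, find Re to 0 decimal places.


Re = rho * v * D / mu
Re = 873 * 1.9 * 0.35 / 0.0033
Re = 580.545 / 0.0033
Re = 175923


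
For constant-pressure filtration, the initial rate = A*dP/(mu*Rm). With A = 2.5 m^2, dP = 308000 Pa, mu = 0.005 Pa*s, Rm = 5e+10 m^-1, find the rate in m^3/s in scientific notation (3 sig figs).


rate = A * dP / (mu * Rm)
rate = 2.5 * 308000 / (0.005 * 5e+10)
rate = 770000.0 / 2.500e+08
rate = 3.08e-03 m^3/s


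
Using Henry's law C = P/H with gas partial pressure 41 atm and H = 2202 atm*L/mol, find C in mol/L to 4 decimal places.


C = P / H
C = 41 / 2202
C = 0.0186 mol/L


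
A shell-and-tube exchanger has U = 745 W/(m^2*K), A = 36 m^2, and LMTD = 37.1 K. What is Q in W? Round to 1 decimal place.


Q = U * A * LMTD
Q = 745 * 36 * 37.1
Q = 995022.0 W


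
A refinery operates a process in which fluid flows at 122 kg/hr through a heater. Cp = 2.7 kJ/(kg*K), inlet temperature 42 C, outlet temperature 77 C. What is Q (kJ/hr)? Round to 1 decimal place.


Q = m_dot * Cp * (T2 - T1)
Q = 122 * 2.7 * (77 - 42)
Q = 122 * 2.7 * 35
Q = 11529.0 kJ/hr


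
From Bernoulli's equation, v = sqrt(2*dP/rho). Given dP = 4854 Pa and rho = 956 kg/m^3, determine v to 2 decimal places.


v = sqrt(2*dP/rho)
v = sqrt(2*4854/956)
v = sqrt(10.154812)
v = 3.19 m/s


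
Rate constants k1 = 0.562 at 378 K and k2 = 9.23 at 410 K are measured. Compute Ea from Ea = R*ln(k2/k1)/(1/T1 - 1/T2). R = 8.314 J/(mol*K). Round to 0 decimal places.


Ea = R * ln(k2/k1) / (1/T1 - 1/T2)
ln(k2/k1) = ln(9.23/0.562) = 2.7987125
1/T1 - 1/T2 = 1/378 - 1/410 = 0.000206478255
Ea = 8.314 * 2.7987125 / 0.000206478255
Ea = 112692 J/mol


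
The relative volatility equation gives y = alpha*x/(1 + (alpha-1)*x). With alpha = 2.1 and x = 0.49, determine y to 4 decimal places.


y = alpha*x / (1 + (alpha-1)*x)
y = 2.1*0.49 / (1 + (2.1-1)*0.49)
y = 1.029 / (1 + 0.539)
y = 1.029 / 1.539
y = 0.6686


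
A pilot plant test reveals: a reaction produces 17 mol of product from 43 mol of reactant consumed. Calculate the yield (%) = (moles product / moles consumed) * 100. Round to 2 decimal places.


Yield = (moles product / moles consumed) * 100%
Yield = (17 / 43) * 100
Yield = 0.3953 * 100
Yield = 39.53%


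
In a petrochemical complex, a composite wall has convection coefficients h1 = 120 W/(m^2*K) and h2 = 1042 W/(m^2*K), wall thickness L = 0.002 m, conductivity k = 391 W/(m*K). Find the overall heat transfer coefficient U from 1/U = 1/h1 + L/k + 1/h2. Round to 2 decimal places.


1/U = 1/h1 + L/k + 1/h2
1/U = 1/120 + 0.002/391 + 1/1042
1/U = 0.0083333333 + 5.1151e-06 + 0.0009596929
1/U = 0.0092981413
U = 107.55 W/(m^2*K)


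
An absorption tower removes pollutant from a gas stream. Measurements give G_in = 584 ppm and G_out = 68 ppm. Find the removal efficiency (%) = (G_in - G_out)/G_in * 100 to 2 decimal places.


Efficiency = (G_in - G_out) / G_in * 100%
Efficiency = (584 - 68) / 584 * 100
Efficiency = 516 / 584 * 100
Efficiency = 88.36%


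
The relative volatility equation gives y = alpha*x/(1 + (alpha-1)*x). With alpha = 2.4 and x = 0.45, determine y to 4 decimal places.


y = alpha*x / (1 + (alpha-1)*x)
y = 2.4*0.45 / (1 + (2.4-1)*0.45)
y = 1.08 / (1 + 0.63)
y = 1.08 / 1.63
y = 0.6626


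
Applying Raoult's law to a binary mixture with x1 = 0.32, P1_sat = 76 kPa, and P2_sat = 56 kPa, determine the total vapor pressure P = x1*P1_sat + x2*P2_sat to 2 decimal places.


P = x1*P1_sat + x2*P2_sat
x2 = 1 - x1 = 1 - 0.32 = 0.68
P = 0.32*76 + 0.68*56
P = 24.32 + 38.08
P = 62.40 kPa


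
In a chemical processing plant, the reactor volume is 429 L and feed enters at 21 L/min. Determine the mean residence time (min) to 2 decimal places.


tau = V / v0
tau = 429 / 21
tau = 20.43 min


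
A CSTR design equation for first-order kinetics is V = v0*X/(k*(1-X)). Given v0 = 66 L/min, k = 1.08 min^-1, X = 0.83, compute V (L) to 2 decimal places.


V = v0 * X / (k * (1 - X))
V = 66 * 0.83 / (1.08 * (1 - 0.83))
V = 54.78 / (1.08 * 0.17)
V = 54.78 / 0.1836
V = 298.37 L


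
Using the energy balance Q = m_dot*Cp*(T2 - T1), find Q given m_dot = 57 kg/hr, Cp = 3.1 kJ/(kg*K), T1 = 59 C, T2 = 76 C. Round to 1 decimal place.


Q = m_dot * Cp * (T2 - T1)
Q = 57 * 3.1 * (76 - 59)
Q = 57 * 3.1 * 17
Q = 3003.9 kJ/hr


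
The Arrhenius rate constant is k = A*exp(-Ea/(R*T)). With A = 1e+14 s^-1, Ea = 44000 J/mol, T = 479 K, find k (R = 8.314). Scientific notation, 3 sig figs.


k = A * exp(-Ea/(R*T))
k = 1e+14 * exp(-44000 / (8.314 * 479))
k = 1e+14 * exp(-11.048597)
k = 1.59e+09


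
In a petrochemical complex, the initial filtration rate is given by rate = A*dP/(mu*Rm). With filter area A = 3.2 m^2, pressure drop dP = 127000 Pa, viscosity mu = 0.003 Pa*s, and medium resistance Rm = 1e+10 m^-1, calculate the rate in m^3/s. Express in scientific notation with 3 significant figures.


rate = A * dP / (mu * Rm)
rate = 3.2 * 127000 / (0.003 * 1e+10)
rate = 406400.0 / 3.000e+07
rate = 1.35e-02 m^3/s


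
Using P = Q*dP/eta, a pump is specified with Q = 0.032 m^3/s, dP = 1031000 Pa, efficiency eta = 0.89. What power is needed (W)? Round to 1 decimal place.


P = Q * dP / eta
P = 0.032 * 1031000 / 0.89
P = 32992.0 / 0.89
P = 37069.7 W


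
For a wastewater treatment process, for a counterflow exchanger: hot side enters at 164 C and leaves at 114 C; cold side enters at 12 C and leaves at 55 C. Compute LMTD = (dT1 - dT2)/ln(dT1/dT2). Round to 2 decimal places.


dT1 = Th_in - Tc_out = 164 - 55 = 109
dT2 = Th_out - Tc_in = 114 - 12 = 102
LMTD = (dT1 - dT2) / ln(dT1/dT2)
LMTD = (109 - 102) / ln(109/102)
LMTD = 105.46 K


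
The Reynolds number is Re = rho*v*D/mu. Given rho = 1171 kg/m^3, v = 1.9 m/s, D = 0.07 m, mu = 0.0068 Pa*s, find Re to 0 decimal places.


Re = rho * v * D / mu
Re = 1171 * 1.9 * 0.07 / 0.0068
Re = 155.743 / 0.0068
Re = 22903


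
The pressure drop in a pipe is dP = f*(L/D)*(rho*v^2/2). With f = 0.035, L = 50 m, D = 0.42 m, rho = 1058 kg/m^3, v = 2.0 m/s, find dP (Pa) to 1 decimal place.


dP = f * (L/D) * (rho*v^2/2)
dP = 0.035 * (50/0.42) * (1058*2.0^2/2)
L/D = 119.04761905
rho*v^2/2 = 1058*4.0/2 = 2116.0
dP = 0.035 * 119.04761905 * 2116.0
dP = 8816.7 Pa


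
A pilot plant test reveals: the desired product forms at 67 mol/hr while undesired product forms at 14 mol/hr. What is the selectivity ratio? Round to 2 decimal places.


S = desired product rate / undesired product rate
S = 67 / 14
S = 4.79


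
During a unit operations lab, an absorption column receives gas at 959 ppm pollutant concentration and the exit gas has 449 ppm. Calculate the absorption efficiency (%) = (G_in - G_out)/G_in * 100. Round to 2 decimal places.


Efficiency = (G_in - G_out) / G_in * 100%
Efficiency = (959 - 449) / 959 * 100
Efficiency = 510 / 959 * 100
Efficiency = 53.18%


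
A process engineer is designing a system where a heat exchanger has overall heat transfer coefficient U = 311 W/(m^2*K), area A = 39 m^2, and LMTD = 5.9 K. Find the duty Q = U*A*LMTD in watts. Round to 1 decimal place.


Q = U * A * LMTD
Q = 311 * 39 * 5.9
Q = 71561.1 W


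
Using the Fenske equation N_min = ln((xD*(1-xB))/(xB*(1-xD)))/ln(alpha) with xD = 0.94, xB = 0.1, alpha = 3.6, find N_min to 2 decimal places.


N_min = ln((xD*(1-xB))/(xB*(1-xD))) / ln(alpha)
Numerator inside ln: 0.846 / 0.006 = 141.0
ln(141.0) = 4.94876
ln(alpha) = ln(3.6) = 1.280934
N_min = 4.94876 / 1.280934 = 3.86


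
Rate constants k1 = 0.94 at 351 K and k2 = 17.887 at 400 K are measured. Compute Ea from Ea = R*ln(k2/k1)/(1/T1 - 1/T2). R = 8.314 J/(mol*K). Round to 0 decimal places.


Ea = R * ln(k2/k1) / (1/T1 - 1/T2)
ln(k2/k1) = ln(17.887/0.94) = 2.9459496
1/T1 - 1/T2 = 1/351 - 1/400 = 0.000349002849
Ea = 8.314 * 2.9459496 / 0.000349002849
Ea = 70179 J/mol


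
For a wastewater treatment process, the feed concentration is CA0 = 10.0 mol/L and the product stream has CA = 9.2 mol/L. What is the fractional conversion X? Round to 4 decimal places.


X = (CA0 - CA) / CA0
X = (10.0 - 9.2) / 10.0
X = 0.8 / 10.0
X = 0.0800


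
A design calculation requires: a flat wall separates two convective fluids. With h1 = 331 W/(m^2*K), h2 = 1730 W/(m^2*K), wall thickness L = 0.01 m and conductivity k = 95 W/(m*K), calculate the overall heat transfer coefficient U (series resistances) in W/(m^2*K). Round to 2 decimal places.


1/U = 1/h1 + L/k + 1/h2
1/U = 1/331 + 0.01/95 + 1/1730
1/U = 0.003021148 + 0.0001052632 + 0.0005780347
1/U = 0.0037044459
U = 269.95 W/(m^2*K)


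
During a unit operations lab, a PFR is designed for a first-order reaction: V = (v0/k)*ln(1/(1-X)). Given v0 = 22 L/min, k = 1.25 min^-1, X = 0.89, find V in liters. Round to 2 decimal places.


V = (v0/k) * ln(1/(1-X))
V = (22/1.25) * ln(1/(1-0.89))
V = 17.6 * ln(9.090909)
V = 17.6 * 2.207275
V = 38.85 L


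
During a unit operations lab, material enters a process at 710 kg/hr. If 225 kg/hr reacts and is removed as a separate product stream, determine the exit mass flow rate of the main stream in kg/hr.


Steady-state mass balance on the main outlet: F_out = F_in - F_removed
F_out = 710 - 225
F_out = 485 kg/hr


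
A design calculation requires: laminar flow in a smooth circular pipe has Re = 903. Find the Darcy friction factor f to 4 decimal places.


f = 64 / Re
f = 64 / 903
f = 0.0709


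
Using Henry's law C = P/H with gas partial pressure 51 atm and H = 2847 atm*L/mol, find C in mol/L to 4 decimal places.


C = P / H
C = 51 / 2847
C = 0.0179 mol/L


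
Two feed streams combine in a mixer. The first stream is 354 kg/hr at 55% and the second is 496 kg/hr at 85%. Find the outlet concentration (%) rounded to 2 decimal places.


Mass balance on solute: F1*x1 + F2*x2 = F3*x3
F3 = F1 + F2 = 354 + 496 = 850 kg/hr
x3 = (F1*x1 + F2*x2)/F3
x3 = (354*0.55 + 496*0.85) / 850
x3 = 72.51%


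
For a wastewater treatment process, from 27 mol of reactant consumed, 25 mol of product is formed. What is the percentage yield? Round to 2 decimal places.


Yield = (moles product / moles consumed) * 100%
Yield = (25 / 27) * 100
Yield = 0.9259 * 100
Yield = 92.59%


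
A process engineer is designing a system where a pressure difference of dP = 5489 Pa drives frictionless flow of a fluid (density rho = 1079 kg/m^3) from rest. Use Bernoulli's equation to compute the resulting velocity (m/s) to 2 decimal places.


v = sqrt(2*dP/rho)
v = sqrt(2*5489/1079)
v = sqrt(10.174235)
v = 3.19 m/s


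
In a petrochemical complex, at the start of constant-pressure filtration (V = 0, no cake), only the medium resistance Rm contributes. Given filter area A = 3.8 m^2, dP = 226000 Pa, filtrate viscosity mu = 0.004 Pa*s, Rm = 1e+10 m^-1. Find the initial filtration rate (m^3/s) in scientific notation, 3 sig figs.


rate = A * dP / (mu * Rm)
rate = 3.8 * 226000 / (0.004 * 1e+10)
rate = 858800.0 / 4.000e+07
rate = 2.15e-02 m^3/s


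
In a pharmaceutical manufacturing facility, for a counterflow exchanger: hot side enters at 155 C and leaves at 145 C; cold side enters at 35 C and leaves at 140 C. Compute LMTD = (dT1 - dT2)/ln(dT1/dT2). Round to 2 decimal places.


dT1 = Th_in - Tc_out = 155 - 140 = 15
dT2 = Th_out - Tc_in = 145 - 35 = 110
LMTD = (dT1 - dT2) / ln(dT1/dT2)
LMTD = (15 - 110) / ln(15/110)
LMTD = 47.68 K


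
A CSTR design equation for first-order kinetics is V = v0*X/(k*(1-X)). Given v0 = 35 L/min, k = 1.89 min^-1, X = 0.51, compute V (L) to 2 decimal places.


V = v0 * X / (k * (1 - X))
V = 35 * 0.51 / (1.89 * (1 - 0.51))
V = 17.85 / (1.89 * 0.49)
V = 17.85 / 0.9261
V = 19.27 L


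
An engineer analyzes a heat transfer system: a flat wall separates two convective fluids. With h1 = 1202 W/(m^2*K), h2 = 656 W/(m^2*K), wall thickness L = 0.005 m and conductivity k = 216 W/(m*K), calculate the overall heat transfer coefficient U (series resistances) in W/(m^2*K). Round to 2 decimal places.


1/U = 1/h1 + L/k + 1/h2
1/U = 1/1202 + 0.005/216 + 1/656
1/U = 0.0008319468 + 2.31481e-05 + 0.0015243902
1/U = 0.0023794851
U = 420.26 W/(m^2*K)


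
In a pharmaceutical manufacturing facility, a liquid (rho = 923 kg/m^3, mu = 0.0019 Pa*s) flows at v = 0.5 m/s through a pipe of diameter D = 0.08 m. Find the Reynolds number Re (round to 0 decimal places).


Re = rho * v * D / mu
Re = 923 * 0.5 * 0.08 / 0.0019
Re = 36.92 / 0.0019
Re = 19432


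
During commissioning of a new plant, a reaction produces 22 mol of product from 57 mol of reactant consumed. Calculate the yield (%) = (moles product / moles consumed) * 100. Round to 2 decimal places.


Yield = (moles product / moles consumed) * 100%
Yield = (22 / 57) * 100
Yield = 0.386 * 100
Yield = 38.60%


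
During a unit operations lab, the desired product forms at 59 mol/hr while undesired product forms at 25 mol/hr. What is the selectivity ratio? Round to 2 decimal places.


S = desired product rate / undesired product rate
S = 59 / 25
S = 2.36


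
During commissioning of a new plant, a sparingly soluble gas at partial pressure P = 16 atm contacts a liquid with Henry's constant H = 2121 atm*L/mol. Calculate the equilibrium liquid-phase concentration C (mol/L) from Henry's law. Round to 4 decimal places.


C = P / H
C = 16 / 2121
C = 0.0075 mol/L


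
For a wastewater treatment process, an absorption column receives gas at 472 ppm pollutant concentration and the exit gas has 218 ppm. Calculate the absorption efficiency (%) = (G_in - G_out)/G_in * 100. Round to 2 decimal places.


Efficiency = (G_in - G_out) / G_in * 100%
Efficiency = (472 - 218) / 472 * 100
Efficiency = 254 / 472 * 100
Efficiency = 53.81%


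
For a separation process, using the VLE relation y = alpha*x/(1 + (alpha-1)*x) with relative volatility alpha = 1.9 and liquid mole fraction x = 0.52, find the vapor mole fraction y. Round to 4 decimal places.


y = alpha*x / (1 + (alpha-1)*x)
y = 1.9*0.52 / (1 + (1.9-1)*0.52)
y = 0.988 / (1 + 0.468)
y = 0.988 / 1.468
y = 0.6730


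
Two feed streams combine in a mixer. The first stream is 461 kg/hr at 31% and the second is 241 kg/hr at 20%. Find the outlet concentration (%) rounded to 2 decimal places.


Mass balance on solute: F1*x1 + F2*x2 = F3*x3
F3 = F1 + F2 = 461 + 241 = 702 kg/hr
x3 = (F1*x1 + F2*x2)/F3
x3 = (461*0.31 + 241*0.2) / 702
x3 = 27.22%


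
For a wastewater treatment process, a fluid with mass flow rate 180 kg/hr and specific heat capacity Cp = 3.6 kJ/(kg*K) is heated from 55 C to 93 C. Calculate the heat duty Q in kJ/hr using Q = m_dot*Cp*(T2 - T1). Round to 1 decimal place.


Q = m_dot * Cp * (T2 - T1)
Q = 180 * 3.6 * (93 - 55)
Q = 180 * 3.6 * 38
Q = 24624.0 kJ/hr


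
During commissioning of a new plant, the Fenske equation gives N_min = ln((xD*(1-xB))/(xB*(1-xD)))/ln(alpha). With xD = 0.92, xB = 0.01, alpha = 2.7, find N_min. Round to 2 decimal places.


N_min = ln((xD*(1-xB))/(xB*(1-xD))) / ln(alpha)
Numerator inside ln: 0.9108 / 0.0008 = 1138.5
ln(1138.5) = 7.037467
ln(alpha) = ln(2.7) = 0.993252
N_min = 7.037467 / 0.993252 = 7.09


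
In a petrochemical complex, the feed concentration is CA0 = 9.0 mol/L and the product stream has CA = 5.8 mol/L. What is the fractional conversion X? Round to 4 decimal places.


X = (CA0 - CA) / CA0
X = (9.0 - 5.8) / 9.0
X = 3.2 / 9.0
X = 0.3556


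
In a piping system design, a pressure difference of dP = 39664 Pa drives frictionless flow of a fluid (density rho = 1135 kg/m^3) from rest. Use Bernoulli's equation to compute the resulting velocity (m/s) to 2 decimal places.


v = sqrt(2*dP/rho)
v = sqrt(2*39664/1135)
v = sqrt(69.892511)
v = 8.36 m/s


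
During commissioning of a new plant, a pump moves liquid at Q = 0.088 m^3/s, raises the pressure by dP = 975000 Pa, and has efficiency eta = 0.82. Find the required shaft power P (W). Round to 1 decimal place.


P = Q * dP / eta
P = 0.088 * 975000 / 0.82
P = 85800.0 / 0.82
P = 104634.1 W


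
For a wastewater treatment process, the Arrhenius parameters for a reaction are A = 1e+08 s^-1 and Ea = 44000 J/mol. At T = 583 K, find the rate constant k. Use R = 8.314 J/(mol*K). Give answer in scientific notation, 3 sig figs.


k = A * exp(-Ea/(R*T))
k = 1e+08 * exp(-44000 / (8.314 * 583))
k = 1e+08 * exp(-9.077664)
k = 1.14e+04


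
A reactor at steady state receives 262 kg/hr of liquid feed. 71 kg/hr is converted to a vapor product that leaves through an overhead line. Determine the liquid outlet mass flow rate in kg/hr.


Steady-state mass balance on the main outlet: F_out = F_in - F_removed
F_out = 262 - 71
F_out = 191 kg/hr


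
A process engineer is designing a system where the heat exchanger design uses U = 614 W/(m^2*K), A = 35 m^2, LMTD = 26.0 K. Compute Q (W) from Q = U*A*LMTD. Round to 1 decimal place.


Q = U * A * LMTD
Q = 614 * 35 * 26.0
Q = 558740.0 W


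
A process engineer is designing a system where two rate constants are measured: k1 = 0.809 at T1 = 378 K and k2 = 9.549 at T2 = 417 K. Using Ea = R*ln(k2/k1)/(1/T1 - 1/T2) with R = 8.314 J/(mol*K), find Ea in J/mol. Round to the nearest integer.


Ea = R * ln(k2/k1) / (1/T1 - 1/T2)
ln(k2/k1) = ln(9.549/0.809) = 2.4683928
1/T1 - 1/T2 = 1/378 - 1/417 = 0.000247421111
Ea = 8.314 * 2.4683928 / 0.000247421111
Ea = 82944 J/mol


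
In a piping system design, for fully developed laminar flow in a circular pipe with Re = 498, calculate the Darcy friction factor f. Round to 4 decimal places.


f = 64 / Re
f = 64 / 498
f = 0.1285


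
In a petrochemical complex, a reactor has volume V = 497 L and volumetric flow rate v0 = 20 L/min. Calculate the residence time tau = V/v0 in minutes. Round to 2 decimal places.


tau = V / v0
tau = 497 / 20
tau = 24.85 min


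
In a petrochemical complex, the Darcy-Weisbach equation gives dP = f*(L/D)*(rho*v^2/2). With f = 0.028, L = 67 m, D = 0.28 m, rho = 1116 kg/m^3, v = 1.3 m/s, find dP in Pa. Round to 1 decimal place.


dP = f * (L/D) * (rho*v^2/2)
dP = 0.028 * (67/0.28) * (1116*1.3^2/2)
L/D = 239.28571429
rho*v^2/2 = 1116*1.69/2 = 943.02
dP = 0.028 * 239.28571429 * 943.02
dP = 6318.2 Pa


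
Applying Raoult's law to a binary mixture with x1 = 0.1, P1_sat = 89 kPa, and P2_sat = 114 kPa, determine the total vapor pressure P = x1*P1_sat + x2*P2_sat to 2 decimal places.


P = x1*P1_sat + x2*P2_sat
x2 = 1 - x1 = 1 - 0.1 = 0.9
P = 0.1*89 + 0.9*114
P = 8.9 + 102.6
P = 111.50 kPa


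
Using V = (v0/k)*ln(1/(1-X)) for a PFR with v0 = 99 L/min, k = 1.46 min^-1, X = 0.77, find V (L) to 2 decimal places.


V = (v0/k) * ln(1/(1-X))
V = (99/1.46) * ln(1/(1-0.77))
V = 67.808219 * ln(4.347826)
V = 67.808219 * 1.469676
V = 99.66 L


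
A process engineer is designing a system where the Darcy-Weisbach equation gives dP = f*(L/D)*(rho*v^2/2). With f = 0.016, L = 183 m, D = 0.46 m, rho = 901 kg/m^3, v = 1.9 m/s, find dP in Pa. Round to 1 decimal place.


dP = f * (L/D) * (rho*v^2/2)
dP = 0.016 * (183/0.46) * (901*1.9^2/2)
L/D = 397.82608696
rho*v^2/2 = 901*3.61/2 = 1626.305
dP = 0.016 * 397.82608696 * 1626.305
dP = 10351.8 Pa


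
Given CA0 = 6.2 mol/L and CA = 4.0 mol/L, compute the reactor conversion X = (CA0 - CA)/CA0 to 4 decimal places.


X = (CA0 - CA) / CA0
X = (6.2 - 4.0) / 6.2
X = 2.2 / 6.2
X = 0.3548


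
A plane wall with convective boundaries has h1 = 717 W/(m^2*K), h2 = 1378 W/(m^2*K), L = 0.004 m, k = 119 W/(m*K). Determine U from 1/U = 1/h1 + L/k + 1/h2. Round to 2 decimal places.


1/U = 1/h1 + L/k + 1/h2
1/U = 1/717 + 0.004/119 + 1/1378
1/U = 0.0013947001 + 3.36134e-05 + 0.0007256894
1/U = 0.0021540029
U = 464.25 W/(m^2*K)


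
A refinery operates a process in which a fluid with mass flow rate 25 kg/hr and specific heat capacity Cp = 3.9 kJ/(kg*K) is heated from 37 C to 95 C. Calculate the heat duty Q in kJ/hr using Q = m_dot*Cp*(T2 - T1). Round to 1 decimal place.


Q = m_dot * Cp * (T2 - T1)
Q = 25 * 3.9 * (95 - 37)
Q = 25 * 3.9 * 58
Q = 5655.0 kJ/hr


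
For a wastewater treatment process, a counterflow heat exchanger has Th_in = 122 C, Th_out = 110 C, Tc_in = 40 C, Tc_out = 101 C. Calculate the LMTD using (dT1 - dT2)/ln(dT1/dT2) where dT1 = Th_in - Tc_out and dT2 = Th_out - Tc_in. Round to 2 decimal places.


dT1 = Th_in - Tc_out = 122 - 101 = 21
dT2 = Th_out - Tc_in = 110 - 40 = 70
LMTD = (dT1 - dT2) / ln(dT1/dT2)
LMTD = (21 - 70) / ln(21/70)
LMTD = 40.70 K


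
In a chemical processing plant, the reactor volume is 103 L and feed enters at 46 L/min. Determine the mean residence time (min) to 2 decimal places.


tau = V / v0
tau = 103 / 46
tau = 2.24 min


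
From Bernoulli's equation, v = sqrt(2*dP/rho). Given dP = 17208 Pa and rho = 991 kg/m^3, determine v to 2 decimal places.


v = sqrt(2*dP/rho)
v = sqrt(2*17208/991)
v = sqrt(34.728557)
v = 5.89 m/s


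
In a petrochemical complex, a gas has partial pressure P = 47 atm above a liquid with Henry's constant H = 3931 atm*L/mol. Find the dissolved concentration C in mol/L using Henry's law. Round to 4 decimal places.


C = P / H
C = 47 / 3931
C = 0.0120 mol/L


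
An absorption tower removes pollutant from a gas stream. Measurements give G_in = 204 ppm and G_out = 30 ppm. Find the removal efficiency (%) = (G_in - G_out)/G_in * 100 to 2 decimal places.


Efficiency = (G_in - G_out) / G_in * 100%
Efficiency = (204 - 30) / 204 * 100
Efficiency = 174 / 204 * 100
Efficiency = 85.29%


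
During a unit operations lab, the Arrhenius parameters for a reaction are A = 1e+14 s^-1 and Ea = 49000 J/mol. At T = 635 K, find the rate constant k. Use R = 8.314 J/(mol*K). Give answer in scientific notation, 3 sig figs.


k = A * exp(-Ea/(R*T))
k = 1e+14 * exp(-49000 / (8.314 * 635))
k = 1e+14 * exp(-9.281375)
k = 9.31e+09


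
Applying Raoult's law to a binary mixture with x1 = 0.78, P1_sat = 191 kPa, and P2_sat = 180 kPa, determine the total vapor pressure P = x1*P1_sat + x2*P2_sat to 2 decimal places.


P = x1*P1_sat + x2*P2_sat
x2 = 1 - x1 = 1 - 0.78 = 0.22
P = 0.78*191 + 0.22*180
P = 148.98 + 39.6
P = 188.58 kPa


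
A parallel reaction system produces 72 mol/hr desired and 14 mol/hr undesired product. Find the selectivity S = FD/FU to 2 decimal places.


S = desired product rate / undesired product rate
S = 72 / 14
S = 5.14


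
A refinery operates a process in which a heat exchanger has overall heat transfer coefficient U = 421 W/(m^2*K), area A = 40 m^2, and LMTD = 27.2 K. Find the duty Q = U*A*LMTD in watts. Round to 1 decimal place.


Q = U * A * LMTD
Q = 421 * 40 * 27.2
Q = 458048.0 W


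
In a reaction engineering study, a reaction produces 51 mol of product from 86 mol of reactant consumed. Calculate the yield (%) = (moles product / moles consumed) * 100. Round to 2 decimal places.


Yield = (moles product / moles consumed) * 100%
Yield = (51 / 86) * 100
Yield = 0.593 * 100
Yield = 59.30%


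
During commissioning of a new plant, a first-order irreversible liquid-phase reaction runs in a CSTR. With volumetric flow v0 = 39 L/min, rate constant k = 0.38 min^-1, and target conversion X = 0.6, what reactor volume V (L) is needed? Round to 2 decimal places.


V = v0 * X / (k * (1 - X))
V = 39 * 0.6 / (0.38 * (1 - 0.6))
V = 23.4 / (0.38 * 0.4)
V = 23.4 / 0.152
V = 153.95 L


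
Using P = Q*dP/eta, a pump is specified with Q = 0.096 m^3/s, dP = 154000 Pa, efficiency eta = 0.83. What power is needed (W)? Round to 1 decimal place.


P = Q * dP / eta
P = 0.096 * 154000 / 0.83
P = 14784.0 / 0.83
P = 17812.0 W


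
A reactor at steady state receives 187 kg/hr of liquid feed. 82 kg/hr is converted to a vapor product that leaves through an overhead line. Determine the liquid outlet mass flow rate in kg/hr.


Steady-state mass balance on the main outlet: F_out = F_in - F_removed
F_out = 187 - 82
F_out = 105 kg/hr


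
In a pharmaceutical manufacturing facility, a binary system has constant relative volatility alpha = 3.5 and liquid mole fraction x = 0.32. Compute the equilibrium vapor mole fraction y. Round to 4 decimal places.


y = alpha*x / (1 + (alpha-1)*x)
y = 3.5*0.32 / (1 + (3.5-1)*0.32)
y = 1.12 / (1 + 0.8)
y = 1.12 / 1.8
y = 0.6222


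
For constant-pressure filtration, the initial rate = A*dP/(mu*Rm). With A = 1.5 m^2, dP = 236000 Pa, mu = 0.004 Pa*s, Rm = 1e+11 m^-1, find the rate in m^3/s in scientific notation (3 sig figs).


rate = A * dP / (mu * Rm)
rate = 1.5 * 236000 / (0.004 * 1e+11)
rate = 354000.0 / 4.000e+08
rate = 8.85e-04 m^3/s


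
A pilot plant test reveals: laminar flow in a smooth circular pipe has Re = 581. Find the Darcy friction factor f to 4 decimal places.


f = 64 / Re
f = 64 / 581
f = 0.1102


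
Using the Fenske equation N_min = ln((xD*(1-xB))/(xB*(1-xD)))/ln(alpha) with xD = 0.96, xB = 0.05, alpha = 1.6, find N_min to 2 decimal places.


N_min = ln((xD*(1-xB))/(xB*(1-xD))) / ln(alpha)
Numerator inside ln: 0.912 / 0.002 = 456.0
ln(456.0) = 6.122493
ln(alpha) = ln(1.6) = 0.470004
N_min = 6.122493 / 0.470004 = 13.03


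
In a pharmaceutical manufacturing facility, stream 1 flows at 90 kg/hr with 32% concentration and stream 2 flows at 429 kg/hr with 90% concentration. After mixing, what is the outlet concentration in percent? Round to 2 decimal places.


Mass balance on solute: F1*x1 + F2*x2 = F3*x3
F3 = F1 + F2 = 90 + 429 = 519 kg/hr
x3 = (F1*x1 + F2*x2)/F3
x3 = (90*0.32 + 429*0.9) / 519
x3 = 79.94%


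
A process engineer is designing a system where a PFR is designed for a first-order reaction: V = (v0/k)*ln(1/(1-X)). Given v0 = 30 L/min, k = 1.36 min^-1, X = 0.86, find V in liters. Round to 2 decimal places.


V = (v0/k) * ln(1/(1-X))
V = (30/1.36) * ln(1/(1-0.86))
V = 22.058824 * ln(7.142857)
V = 22.058824 * 1.966113
V = 43.37 L


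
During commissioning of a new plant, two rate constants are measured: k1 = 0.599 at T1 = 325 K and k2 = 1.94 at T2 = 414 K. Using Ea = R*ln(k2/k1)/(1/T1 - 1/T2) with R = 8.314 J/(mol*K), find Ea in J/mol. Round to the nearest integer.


Ea = R * ln(k2/k1) / (1/T1 - 1/T2)
ln(k2/k1) = ln(1.94/0.599) = 1.1751817
1/T1 - 1/T2 = 1/325 - 1/414 = 0.00066146414
Ea = 8.314 * 1.1751817 / 0.00066146414
Ea = 14771 J/mol


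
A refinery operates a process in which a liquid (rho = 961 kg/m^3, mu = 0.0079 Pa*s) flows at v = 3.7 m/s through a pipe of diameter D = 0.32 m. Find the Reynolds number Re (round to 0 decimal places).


Re = rho * v * D / mu
Re = 961 * 3.7 * 0.32 / 0.0079
Re = 1137.824 / 0.0079
Re = 144028


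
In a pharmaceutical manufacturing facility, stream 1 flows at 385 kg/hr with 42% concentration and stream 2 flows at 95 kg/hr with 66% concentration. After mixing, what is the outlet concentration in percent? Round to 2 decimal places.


Mass balance on solute: F1*x1 + F2*x2 = F3*x3
F3 = F1 + F2 = 385 + 95 = 480 kg/hr
x3 = (F1*x1 + F2*x2)/F3
x3 = (385*0.42 + 95*0.66) / 480
x3 = 46.75%


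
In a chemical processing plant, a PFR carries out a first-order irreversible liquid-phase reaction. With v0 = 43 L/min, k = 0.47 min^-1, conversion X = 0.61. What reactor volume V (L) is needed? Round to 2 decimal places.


V = (v0/k) * ln(1/(1-X))
V = (43/0.47) * ln(1/(1-0.61))
V = 91.489362 * ln(2.564103)
V = 91.489362 * 0.941609
V = 86.15 L


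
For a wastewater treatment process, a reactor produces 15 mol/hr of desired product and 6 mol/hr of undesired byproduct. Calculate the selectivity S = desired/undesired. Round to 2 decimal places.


S = desired product rate / undesired product rate
S = 15 / 6
S = 2.50


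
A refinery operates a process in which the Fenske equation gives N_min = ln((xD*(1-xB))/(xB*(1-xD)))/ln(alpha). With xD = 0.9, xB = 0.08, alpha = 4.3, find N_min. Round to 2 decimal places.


N_min = ln((xD*(1-xB))/(xB*(1-xD))) / ln(alpha)
Numerator inside ln: 0.828 / 0.008 = 103.5
ln(103.5) = 4.639572
ln(alpha) = ln(4.3) = 1.458615
N_min = 4.639572 / 1.458615 = 3.18


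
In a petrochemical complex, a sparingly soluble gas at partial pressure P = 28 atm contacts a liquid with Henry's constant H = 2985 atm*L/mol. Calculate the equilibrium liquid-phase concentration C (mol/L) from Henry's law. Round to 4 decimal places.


C = P / H
C = 28 / 2985
C = 0.0094 mol/L


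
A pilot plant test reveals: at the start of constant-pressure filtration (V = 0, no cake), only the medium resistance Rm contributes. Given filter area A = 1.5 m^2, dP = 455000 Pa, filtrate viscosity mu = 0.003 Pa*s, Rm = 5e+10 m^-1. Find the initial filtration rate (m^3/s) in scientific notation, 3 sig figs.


rate = A * dP / (mu * Rm)
rate = 1.5 * 455000 / (0.003 * 5e+10)
rate = 682500.0 / 1.500e+08
rate = 4.55e-03 m^3/s


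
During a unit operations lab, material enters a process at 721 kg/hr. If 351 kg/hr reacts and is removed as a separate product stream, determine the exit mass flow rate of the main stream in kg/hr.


Steady-state mass balance on the main outlet: F_out = F_in - F_removed
F_out = 721 - 351
F_out = 370 kg/hr


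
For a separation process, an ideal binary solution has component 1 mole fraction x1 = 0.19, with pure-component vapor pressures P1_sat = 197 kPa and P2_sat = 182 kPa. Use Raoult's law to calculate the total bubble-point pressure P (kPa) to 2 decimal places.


P = x1*P1_sat + x2*P2_sat
x2 = 1 - x1 = 1 - 0.19 = 0.81
P = 0.19*197 + 0.81*182
P = 37.43 + 147.42
P = 184.85 kPa


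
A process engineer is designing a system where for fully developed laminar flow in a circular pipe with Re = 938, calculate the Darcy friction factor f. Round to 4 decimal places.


f = 64 / Re
f = 64 / 938
f = 0.0682


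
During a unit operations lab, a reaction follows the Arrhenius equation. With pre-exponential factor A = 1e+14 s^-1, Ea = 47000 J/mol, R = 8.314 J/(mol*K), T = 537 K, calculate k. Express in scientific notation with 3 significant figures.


k = A * exp(-Ea/(R*T))
k = 1e+14 * exp(-47000 / (8.314 * 537))
k = 1e+14 * exp(-10.527216)
k = 2.68e+09


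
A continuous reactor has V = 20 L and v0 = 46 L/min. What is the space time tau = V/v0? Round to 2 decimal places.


tau = V / v0
tau = 20 / 46
tau = 0.43 min


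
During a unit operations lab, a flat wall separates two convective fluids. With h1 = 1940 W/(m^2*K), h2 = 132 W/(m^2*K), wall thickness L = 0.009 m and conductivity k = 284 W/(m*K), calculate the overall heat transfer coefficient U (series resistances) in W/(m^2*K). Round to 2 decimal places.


1/U = 1/h1 + L/k + 1/h2
1/U = 1/1940 + 0.009/284 + 1/132
1/U = 0.0005154639 + 3.16901e-05 + 0.0075757576
1/U = 0.0081229116
U = 123.11 W/(m^2*K)


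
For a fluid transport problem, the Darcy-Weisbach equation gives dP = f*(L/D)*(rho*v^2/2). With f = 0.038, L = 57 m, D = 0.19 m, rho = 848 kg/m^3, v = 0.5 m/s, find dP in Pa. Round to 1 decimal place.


dP = f * (L/D) * (rho*v^2/2)
dP = 0.038 * (57/0.19) * (848*0.5^2/2)
L/D = 300.0
rho*v^2/2 = 848*0.25/2 = 106.0
dP = 0.038 * 300.0 * 106.0
dP = 1208.4 Pa


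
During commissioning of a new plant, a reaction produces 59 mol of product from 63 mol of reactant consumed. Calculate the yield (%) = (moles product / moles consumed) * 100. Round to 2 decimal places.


Yield = (moles product / moles consumed) * 100%
Yield = (59 / 63) * 100
Yield = 0.9365 * 100
Yield = 93.65%


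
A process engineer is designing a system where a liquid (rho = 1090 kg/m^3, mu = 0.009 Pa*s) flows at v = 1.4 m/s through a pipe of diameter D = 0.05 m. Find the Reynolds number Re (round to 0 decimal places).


Re = rho * v * D / mu
Re = 1090 * 1.4 * 0.05 / 0.009
Re = 76.3 / 0.009
Re = 8478


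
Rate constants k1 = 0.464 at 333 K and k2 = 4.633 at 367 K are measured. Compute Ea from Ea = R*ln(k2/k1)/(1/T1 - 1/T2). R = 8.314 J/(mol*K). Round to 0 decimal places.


Ea = R * ln(k2/k1) / (1/T1 - 1/T2)
ln(k2/k1) = ln(4.633/0.464) = 2.3010753
1/T1 - 1/T2 = 1/333 - 1/367 = 0.000278207363
Ea = 8.314 * 2.3010753 / 0.000278207363
Ea = 68766 J/mol


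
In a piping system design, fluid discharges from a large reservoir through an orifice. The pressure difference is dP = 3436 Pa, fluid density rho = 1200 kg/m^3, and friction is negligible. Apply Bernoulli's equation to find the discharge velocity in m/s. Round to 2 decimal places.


v = sqrt(2*dP/rho)
v = sqrt(2*3436/1200)
v = sqrt(5.726667)
v = 2.39 m/s


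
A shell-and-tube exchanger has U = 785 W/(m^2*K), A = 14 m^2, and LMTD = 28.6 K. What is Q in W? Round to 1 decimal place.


Q = U * A * LMTD
Q = 785 * 14 * 28.6
Q = 314314.0 W


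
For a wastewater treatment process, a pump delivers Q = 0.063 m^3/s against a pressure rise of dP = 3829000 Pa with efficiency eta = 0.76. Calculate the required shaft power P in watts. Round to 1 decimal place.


P = Q * dP / eta
P = 0.063 * 3829000 / 0.76
P = 241227.0 / 0.76
P = 317403.9 W


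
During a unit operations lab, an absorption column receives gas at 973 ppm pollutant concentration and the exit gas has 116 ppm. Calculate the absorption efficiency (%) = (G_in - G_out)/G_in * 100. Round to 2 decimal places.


Efficiency = (G_in - G_out) / G_in * 100%
Efficiency = (973 - 116) / 973 * 100
Efficiency = 857 / 973 * 100
Efficiency = 88.08%


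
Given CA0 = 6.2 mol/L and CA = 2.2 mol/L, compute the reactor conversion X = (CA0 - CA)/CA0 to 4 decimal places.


X = (CA0 - CA) / CA0
X = (6.2 - 2.2) / 6.2
X = 4.0 / 6.2
X = 0.6452


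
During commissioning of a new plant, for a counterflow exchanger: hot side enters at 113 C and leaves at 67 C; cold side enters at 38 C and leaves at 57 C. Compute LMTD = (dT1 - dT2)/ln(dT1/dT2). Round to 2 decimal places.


dT1 = Th_in - Tc_out = 113 - 57 = 56
dT2 = Th_out - Tc_in = 67 - 38 = 29
LMTD = (dT1 - dT2) / ln(dT1/dT2)
LMTD = (56 - 29) / ln(56/29)
LMTD = 41.03 K


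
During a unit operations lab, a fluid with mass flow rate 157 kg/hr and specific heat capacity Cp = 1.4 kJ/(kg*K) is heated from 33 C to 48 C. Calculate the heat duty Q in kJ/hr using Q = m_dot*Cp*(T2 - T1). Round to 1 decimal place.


Q = m_dot * Cp * (T2 - T1)
Q = 157 * 1.4 * (48 - 33)
Q = 157 * 1.4 * 15
Q = 3297.0 kJ/hr


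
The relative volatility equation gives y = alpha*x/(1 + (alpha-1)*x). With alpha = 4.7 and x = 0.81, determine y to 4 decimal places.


y = alpha*x / (1 + (alpha-1)*x)
y = 4.7*0.81 / (1 + (4.7-1)*0.81)
y = 3.807 / (1 + 2.997)
y = 3.807 / 3.997
y = 0.9525


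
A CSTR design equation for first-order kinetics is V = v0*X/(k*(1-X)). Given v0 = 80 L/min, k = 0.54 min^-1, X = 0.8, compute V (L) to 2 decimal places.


V = v0 * X / (k * (1 - X))
V = 80 * 0.8 / (0.54 * (1 - 0.8))
V = 64.0 / (0.54 * 0.2)
V = 64.0 / 0.108
V = 592.59 L


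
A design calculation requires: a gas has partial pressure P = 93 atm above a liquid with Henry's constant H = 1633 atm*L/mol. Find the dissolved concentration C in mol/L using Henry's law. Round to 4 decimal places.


C = P / H
C = 93 / 1633
C = 0.0570 mol/L


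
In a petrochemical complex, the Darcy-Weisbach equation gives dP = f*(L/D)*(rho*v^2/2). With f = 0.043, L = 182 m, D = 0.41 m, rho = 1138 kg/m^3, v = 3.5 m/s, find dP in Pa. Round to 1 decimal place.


dP = f * (L/D) * (rho*v^2/2)
dP = 0.043 * (182/0.41) * (1138*3.5^2/2)
L/D = 443.90243902
rho*v^2/2 = 1138*12.25/2 = 6970.25
dP = 0.043 * 443.90243902 * 6970.25
dP = 133046.8 Pa


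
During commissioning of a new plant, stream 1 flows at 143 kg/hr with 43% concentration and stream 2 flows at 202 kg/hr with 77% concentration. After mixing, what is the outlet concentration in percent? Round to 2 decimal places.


Mass balance on solute: F1*x1 + F2*x2 = F3*x3
F3 = F1 + F2 = 143 + 202 = 345 kg/hr
x3 = (F1*x1 + F2*x2)/F3
x3 = (143*0.43 + 202*0.77) / 345
x3 = 62.91%


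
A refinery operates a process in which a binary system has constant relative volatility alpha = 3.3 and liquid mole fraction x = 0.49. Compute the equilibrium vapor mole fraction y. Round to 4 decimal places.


y = alpha*x / (1 + (alpha-1)*x)
y = 3.3*0.49 / (1 + (3.3-1)*0.49)
y = 1.617 / (1 + 1.127)
y = 1.617 / 2.127
y = 0.7602


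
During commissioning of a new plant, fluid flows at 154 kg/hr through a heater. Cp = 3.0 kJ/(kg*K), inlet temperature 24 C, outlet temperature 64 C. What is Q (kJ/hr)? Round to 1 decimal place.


Q = m_dot * Cp * (T2 - T1)
Q = 154 * 3.0 * (64 - 24)
Q = 154 * 3.0 * 40
Q = 18480.0 kJ/hr


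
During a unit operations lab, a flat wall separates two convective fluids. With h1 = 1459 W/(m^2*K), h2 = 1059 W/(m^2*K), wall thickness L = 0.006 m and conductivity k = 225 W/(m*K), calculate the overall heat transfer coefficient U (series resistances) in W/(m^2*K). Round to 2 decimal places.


1/U = 1/h1 + L/k + 1/h2
1/U = 1/1459 + 0.006/225 + 1/1059
1/U = 0.000685401 + 2.66667e-05 + 0.0009442871
1/U = 0.0016563548
U = 603.74 W/(m^2*K)
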